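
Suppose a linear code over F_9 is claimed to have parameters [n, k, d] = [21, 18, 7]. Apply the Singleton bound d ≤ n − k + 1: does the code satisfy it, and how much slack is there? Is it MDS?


Singleton RHS = n − k + 1 = 4, slack = -3, bound violated (no such code; not MDS).

Singleton bound: d ≤ n − k + 1.
Here n = 21, k = 18, so n − k + 1 = 4.
Given d = 7, check d ≤ 4: NO.
Slack = (n − k + 1) − d = -3.
The slack is negative: d = 7 exceeds n − k + 1 = 4 by 3, so the Singleton bound is violated and no linear [21, 18, 7]_9 code can exist. In particular it is not MDS (MDS requires d = n − k + 1 exactly).
Description: the claimed parameters are [21, 18, 7]_9; such a code would be impossible (violates the Singleton bound).


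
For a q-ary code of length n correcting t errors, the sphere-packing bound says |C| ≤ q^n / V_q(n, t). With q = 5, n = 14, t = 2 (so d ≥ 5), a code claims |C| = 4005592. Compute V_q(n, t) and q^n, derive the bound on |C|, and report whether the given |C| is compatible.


V_q(n, t) = 1513, q^n = 6103515625, Hamming bound = 4034048, |C| = 4005592 ≤ bound (satisfied).

Step 1: Compute V_q(n, t) = Σ_{j=0}^2 C(n, j) (q−1)^j.
  j = 0: C(14,0)·(4)^0 = 1·1 = 1.
  j = 1: C(14,1)·(4)^1 = 14·4 = 56.
  j = 2: C(14,2)·(4)^2 = 91·16 = 1456.
  V_q(n, t) = 1 + 56 + 1456 = 1513.
Step 2: q^n = 5^14 = 6103515625.
Step 3: Hamming bound ⌊q^n / V_q(n,t)⌋ = ⌊6103515625/1513⌋ = 4034048.
Step 4: Compare |C| = 4005592 to 4034048: satisfied.
The claimed |C| lies below the Hamming bound.


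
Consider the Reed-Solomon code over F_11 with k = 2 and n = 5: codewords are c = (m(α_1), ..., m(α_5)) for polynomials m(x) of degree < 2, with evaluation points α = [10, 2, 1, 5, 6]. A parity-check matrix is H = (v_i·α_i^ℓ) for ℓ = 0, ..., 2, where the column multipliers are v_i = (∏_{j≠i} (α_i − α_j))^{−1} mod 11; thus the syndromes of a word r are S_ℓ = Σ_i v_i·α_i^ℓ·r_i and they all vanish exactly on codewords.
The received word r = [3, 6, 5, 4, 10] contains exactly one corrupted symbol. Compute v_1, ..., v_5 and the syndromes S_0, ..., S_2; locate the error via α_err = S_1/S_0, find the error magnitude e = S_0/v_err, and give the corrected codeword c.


S = (10, 6, 8), error at position 4, error magnitude e = 6, c = [3, 6, 5, 9, 10].

Step 1: column multipliers v_i = (∏_{j≠i}(α_i − α_j))^{−1} mod 11.
  i = 1 (α = 10): (10−2)(10−1)(10−5)(10−6) = 8·9·5·4 = 1440 ≡ 10, so v_1 = 10^{−1} = 10 (mod 11).
  i = 2 (α = 2): (2−10)(2−1)(2−5)(2−6) = (−8)·1·(−3)·(−4) = −96 ≡ 3, so v_2 = 3^{−1} = 4 (mod 11).
  i = 3 (α = 1): (1−10)(1−2)(1−5)(1−6) = (−9)·(−1)·(−4)·(−5) = 180 ≡ 4, so v_3 = 4^{−1} = 3 (mod 11).
  i = 4 (α = 5): (5−10)(5−2)(5−1)(5−6) = (−5)·3·4·(−1) = 60 ≡ 5, so v_4 = 5^{−1} = 9 (mod 11).
  i = 5 (α = 6): (6−10)(6−2)(6−1)(6−5) = (−4)·4·5·1 = −80 ≡ 8, so v_5 = 8^{−1} = 7 (mod 11).
  v = [10, 4, 3, 9, 7].
Step 2: syndromes of r = [3, 6, 5, 4, 10] (all sums mod 11).
  S_0 = Σ v_i r_i = 10·3 + 4·6 + 3·5 + 9·4 + 7·10 = 175 ≡ 10.
  S_1 = Σ v_i α_i r_i = 10·10·3 + 4·2·6 + 3·1·5 + 9·5·4 + 7·6·10 = 963 ≡ 6.
  α_i^2 mod 11 = [1, 4, 1, 3, 3].
  S_2 = Σ v_i α_i^2 r_i = 10·1·3 + 4·4·6 + 3·1·5 + 9·3·4 + 7·3·10 = 459 ≡ 8.
  S = (10, 6, 8) ≠ 0, so r is not a codeword (an error is present).
Step 3: locate the error. For a single error e at position i, S_ℓ = v_i·e·α_i^ℓ, so α_err = S_1/S_0.
  S_0^{−1} = 10^{−1} = 10 (mod 11), so α_err = 6·10 = 60 ≡ 5 = α_4. Error position i = 4.
  Consistency check: S_2/S_1 = 8·2 = 16 ≡ 5 = α_err ✓ (single-error assumption holds).
Step 4: error magnitude e = S_0/v_4 = S_0·∏_{j≠4}(α_4 − α_j) = 10·5 = 50 ≡ 6 (mod 11).
Step 5: correct position 4: c_4 = r_4 − e = 4 − 6 ≡ 9 (mod 11). Hence c = [3, 6, 5, 9, 10].
  Check: interpolating c through the α_i gives m(x) = 4 + 1·x (degree < 2) with m(α_i) = c_i for every i, so c is indeed a codeword.


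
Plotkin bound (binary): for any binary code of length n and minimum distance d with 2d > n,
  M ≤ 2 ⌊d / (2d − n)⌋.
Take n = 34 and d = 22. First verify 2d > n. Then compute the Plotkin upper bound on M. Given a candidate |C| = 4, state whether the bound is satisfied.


Plotkin bound M ≤ 4; given |C| = 4 ≤ bound (satisfied).

Check applicability: 2d = 44, n = 34.
2d − n = 10 > 0, so Plotkin applies.
Compute d/(2d−n) = 22/10 ≈ 2.2000.
⌊d/(2d−n)⌋ = 2.
Plotkin bound: M ≤ 2·2 = 4.
Given |C| = 4, check: satisfied.
This |C| is at the Plotkin bound.


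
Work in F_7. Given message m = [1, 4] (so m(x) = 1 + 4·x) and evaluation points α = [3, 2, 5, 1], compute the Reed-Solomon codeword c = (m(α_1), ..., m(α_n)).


c = [6, 2, 0, 5]

Message polynomial: m(x) = 1 + 4·x (mod 7).
For each evaluation point α_i, compute m(α_i) mod 7:
  α_1 = 3: Horner steps 4 → 6, so m(3) = 6.
  α_2 = 2: Horner steps 4 → 2, so m(2) = 2.
  α_3 = 5: Horner steps 4 → 0, so m(5) = 0.
  α_4 = 1: Horner steps 4 → 5, so m(1) = 5.
Codeword c = [6, 2, 0, 5] ∈ F_7^4.


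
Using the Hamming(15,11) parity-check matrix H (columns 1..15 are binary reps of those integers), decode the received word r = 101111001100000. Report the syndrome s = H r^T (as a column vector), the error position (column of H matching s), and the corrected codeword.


s = (0, 1, 1, 0)^T, error position = 6, corrected codeword c = 101110001100000

Compute s = H r^T mod 2 one row at a time:
  s_1 = 0 + 1 + 1 + 0 + 0 + 0 + 0 + 0 = 2 ≡ 0 (mod 2).
  s_2 = 1 + 1 + 1 + 0 + 0 + 0 + 0 + 0 = 3 ≡ 1 (mod 2).
  s_3 = 0 + 1 + 1 + 0 + 1 + 0 + 0 + 0 = 3 ≡ 1 (mod 2).
  s_4 = 1 + 1 + 1 + 0 + 1 + 0 + 0 + 0 = 4 ≡ 0 (mod 2).
s = (0, 1, 1, 0)^T — this equals column 6 of H (binary 0110), so error is at position 6.
Correct: flip bit 6 of r = 101111001100000 to get c = 101110001100000.


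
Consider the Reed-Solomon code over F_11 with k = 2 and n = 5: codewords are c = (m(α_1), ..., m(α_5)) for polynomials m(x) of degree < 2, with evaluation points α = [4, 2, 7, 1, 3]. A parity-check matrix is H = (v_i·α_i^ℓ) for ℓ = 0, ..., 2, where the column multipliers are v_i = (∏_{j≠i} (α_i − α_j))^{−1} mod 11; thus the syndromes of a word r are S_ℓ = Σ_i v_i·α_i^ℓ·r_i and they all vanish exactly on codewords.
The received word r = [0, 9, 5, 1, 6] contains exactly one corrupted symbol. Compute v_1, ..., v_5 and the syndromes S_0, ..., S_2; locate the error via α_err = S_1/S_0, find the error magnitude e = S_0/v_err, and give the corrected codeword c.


S = (2, 8, 10), error at position 1, error magnitude e = 8, c = [3, 9, 5, 1, 6].

Step 1: column multipliers v_i = (∏_{j≠i}(α_i − α_j))^{−1} mod 11.
  i = 1 (α = 4): (4−2)(4−7)(4−1)(4−3) = 2·(−3)·3·1 = −18 ≡ 4, so v_1 = 4^{−1} = 3 (mod 11).
  i = 2 (α = 2): (2−4)(2−7)(2−1)(2−3) = (−2)·(−5)·1·(−1) = −10 ≡ 1, so v_2 = 1^{−1} = 1 (mod 11).
  i = 3 (α = 7): (7−4)(7−2)(7−1)(7−3) = 3·5·6·4 = 360 ≡ 8, so v_3 = 8^{−1} = 7 (mod 11).
  i = 4 (α = 1): (1−4)(1−2)(1−7)(1−3) = (−3)·(−1)·(−6)·(−2) = 36 ≡ 3, so v_4 = 3^{−1} = 4 (mod 11).
  i = 5 (α = 3): (3−4)(3−2)(3−7)(3−1) = (−1)·1·(−4)·2 = 8 ≡ 8, so v_5 = 8^{−1} = 7 (mod 11).
  v = [3, 1, 7, 4, 7].
Step 2: syndromes of r = [0, 9, 5, 1, 6] (all sums mod 11).
  S_0 = Σ v_i r_i = 3·0 + 1·9 + 7·5 + 4·1 + 7·6 = 90 ≡ 2.
  S_1 = Σ v_i α_i r_i = 3·4·0 + 1·2·9 + 7·7·5 + 4·1·1 + 7·3·6 = 393 ≡ 8.
  α_i^2 mod 11 = [5, 4, 5, 1, 9].
  S_2 = Σ v_i α_i^2 r_i = 3·5·0 + 1·4·9 + 7·5·5 + 4·1·1 + 7·9·6 = 593 ≡ 10.
  S = (2, 8, 10) ≠ 0, so r is not a codeword (an error is present).
Step 3: locate the error. For a single error e at position i, S_ℓ = v_i·e·α_i^ℓ, so α_err = S_1/S_0.
  S_0^{−1} = 2^{−1} = 6 (mod 11), so α_err = 8·6 = 48 ≡ 4 = α_1. Error position i = 1.
  Consistency check: S_2/S_1 = 10·7 = 70 ≡ 4 = α_err ✓ (single-error assumption holds).
Step 4: error magnitude e = S_0/v_1 = S_0·∏_{j≠1}(α_1 − α_j) = 2·4 = 8 ≡ 8 (mod 11).
Step 5: correct position 1: c_1 = r_1 − e = 0 − 8 ≡ 3 (mod 11). Hence c = [3, 9, 5, 1, 6].
  Check: interpolating c through the α_i gives m(x) = 4 + 8·x (degree < 2) with m(α_i) = c_i for every i, so c is indeed a codeword.


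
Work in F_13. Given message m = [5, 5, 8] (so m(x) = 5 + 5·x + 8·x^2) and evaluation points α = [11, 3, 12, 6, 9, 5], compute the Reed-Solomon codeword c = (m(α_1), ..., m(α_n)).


c = [1, 1, 8, 11, 9, 9]

Message polynomial: m(x) = 5 + 5·x + 8·x^2 (mod 13).
For each evaluation point α_i, compute m(α_i) mod 13:
  α_1 = 11: Horner steps 8 → 2 → 1, so m(11) = 1.
  α_2 = 3: Horner steps 8 → 3 → 1, so m(3) = 1.
  α_3 = 12: Horner steps 8 → 10 → 8, so m(12) = 8.
  α_4 = 6: Horner steps 8 → 1 → 11, so m(6) = 11.
  α_5 = 9: Horner steps 8 → 12 → 9, so m(9) = 9.
  α_6 = 5: Horner steps 8 → 6 → 9, so m(5) = 9.
Codeword c = [1, 1, 8, 11, 9, 9] ∈ F_13^6.


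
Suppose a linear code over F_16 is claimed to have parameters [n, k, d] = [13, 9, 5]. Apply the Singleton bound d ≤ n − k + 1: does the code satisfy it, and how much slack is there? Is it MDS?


Singleton RHS = n − k + 1 = 5, slack = 0, bound satisfied, MDS.

Singleton bound: d ≤ n − k + 1.
Here n = 13, k = 9, so n − k + 1 = 5.
Given d = 5, check d ≤ 5: YES.
Slack = (n − k + 1) − d = 0.
The code is MDS (slack = 0).
Description: the claimed parameters are [13, 9, 5]_16; such a code would be MDS (meets Singleton bound).


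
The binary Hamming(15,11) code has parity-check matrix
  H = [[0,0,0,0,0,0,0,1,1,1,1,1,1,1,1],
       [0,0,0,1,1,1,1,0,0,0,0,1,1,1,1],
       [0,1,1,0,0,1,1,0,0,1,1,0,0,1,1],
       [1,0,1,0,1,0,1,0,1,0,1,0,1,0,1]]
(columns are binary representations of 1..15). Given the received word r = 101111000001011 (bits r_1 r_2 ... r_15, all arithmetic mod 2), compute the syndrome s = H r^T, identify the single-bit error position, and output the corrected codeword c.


s = (1, 0, 0, 0)^T, error position = 8, corrected codeword c = 101111010001011

Compute s = H r^T mod 2 one row at a time:
  s_1 = 0 + 0 + 0 + 0 + 1 + 0 + 1 + 1 = 3 ≡ 1 (mod 2).
  s_2 = 1 + 1 + 1 + 0 + 1 + 0 + 1 + 1 = 6 ≡ 0 (mod 2).
  s_3 = 0 + 1 + 1 + 0 + 0 + 0 + 1 + 1 = 4 ≡ 0 (mod 2).
  s_4 = 1 + 1 + 1 + 0 + 0 + 0 + 0 + 1 = 4 ≡ 0 (mod 2).
s = (1, 0, 0, 0)^T — this equals column 8 of H (binary 1000), so error is at position 8.
Correct: flip bit 8 of r = 101111000001011 to get c = 101111010001011.


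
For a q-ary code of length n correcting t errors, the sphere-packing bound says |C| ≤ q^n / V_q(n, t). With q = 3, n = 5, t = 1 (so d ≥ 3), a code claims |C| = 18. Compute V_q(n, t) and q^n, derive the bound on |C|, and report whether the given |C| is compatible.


V_q(n, t) = 11, q^n = 243, Hamming bound = 22, |C| = 18 ≤ bound (satisfied).

Step 1: Compute V_q(n, t) = Σ_{j=0}^1 C(n, j) (q−1)^j.
  j = 0: C(5,0)·(2)^0 = 1·1 = 1.
  j = 1: C(5,1)·(2)^1 = 5·2 = 10.
  V_q(n, t) = 1 + 10 = 11.
Step 2: q^n = 3^5 = 243.
Step 3: Hamming bound ⌊q^n / V_q(n,t)⌋ = ⌊243/11⌋ = 22.
Step 4: Compare |C| = 18 to 22: satisfied.
The claimed |C| lies below the Hamming bound.


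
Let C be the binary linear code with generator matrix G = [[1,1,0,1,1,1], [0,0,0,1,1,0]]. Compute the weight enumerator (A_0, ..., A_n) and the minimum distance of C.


Weight distribution: A_0 = 1, A_2 = 1, A_3 = 1, A_5 = 1. Minimum distance d = 2.

Enumerate all 2^2 = 4 messages m ∈ F_2^2.
For each, compute codeword c = mG in F_2^6, then tally its weight.
  m = 00 → c = 000000, weight = 0.
  m = 10 → c = 110111, weight = 5.
  m = 01 → c = 000110, weight = 2.
  m = 11 → c = 110001, weight = 3.
Tally weights:
  weight 0: 1 codewords.
  weight 2: 1 codewords.
  weight 3: 1 codewords.
  weight 5: 1 codewords.
Minimum distance d = smallest w > 0 with A_w > 0 = 2.
Sanity: Σ A_w = 4 = 2^2 = 4 ✓.


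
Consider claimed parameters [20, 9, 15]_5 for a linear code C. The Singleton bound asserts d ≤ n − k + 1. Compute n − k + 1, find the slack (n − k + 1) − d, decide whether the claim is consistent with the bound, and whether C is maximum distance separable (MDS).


Singleton RHS = n − k + 1 = 12, slack = -3, bound violated (no such code; not MDS).

Singleton bound: d ≤ n − k + 1.
Here n = 20, k = 9, so n − k + 1 = 12.
Given d = 15, check d ≤ 12: NO.
Slack = (n − k + 1) − d = -3.
The slack is negative: d = 15 exceeds n − k + 1 = 12 by 3, so the Singleton bound is violated and no linear [20, 9, 15]_5 code can exist. In particular it is not MDS (MDS requires d = n − k + 1 exactly).
Description: the claimed parameters are [20, 9, 15]_5; such a code would be impossible (violates the Singleton bound).


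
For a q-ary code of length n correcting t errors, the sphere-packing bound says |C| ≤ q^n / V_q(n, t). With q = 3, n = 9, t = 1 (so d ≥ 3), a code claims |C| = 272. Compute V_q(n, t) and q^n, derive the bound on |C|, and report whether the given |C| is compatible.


V_q(n, t) = 19, q^n = 19683, Hamming bound = 1035, |C| = 272 ≤ bound (satisfied).

Step 1: Compute V_q(n, t) = Σ_{j=0}^1 C(n, j) (q−1)^j.
  j = 0: C(9,0)·(2)^0 = 1·1 = 1.
  j = 1: C(9,1)·(2)^1 = 9·2 = 18.
  V_q(n, t) = 1 + 18 = 19.
Step 2: q^n = 3^9 = 19683.
Step 3: Hamming bound ⌊q^n / V_q(n,t)⌋ = ⌊19683/19⌋ = 1035.
Step 4: Compare |C| = 272 to 1035: satisfied.
The claimed |C| lies below the Hamming bound.


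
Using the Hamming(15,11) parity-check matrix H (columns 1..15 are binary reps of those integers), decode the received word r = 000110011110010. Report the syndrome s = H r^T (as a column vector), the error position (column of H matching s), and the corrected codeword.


s = (1, 1, 1, 1)^T, error position = 15, corrected codeword c = 000110011110011

Compute s = H r^T mod 2 one row at a time:
  s_1 = 1 + 1 + 1 + 1 + 0 + 0 + 1 + 0 = 5 ≡ 1 (mod 2).
  s_2 = 1 + 1 + 0 + 0 + 0 + 0 + 1 + 0 = 3 ≡ 1 (mod 2).
  s_3 = 0 + 0 + 0 + 0 + 1 + 1 + 1 + 0 = 3 ≡ 1 (mod 2).
  s_4 = 0 + 0 + 1 + 0 + 1 + 1 + 0 + 0 = 3 ≡ 1 (mod 2).
s = (1, 1, 1, 1)^T — this equals column 15 of H (binary 1111), so error is at position 15.
Correct: flip bit 15 of r = 000110011110010 to get c = 000110011110011.


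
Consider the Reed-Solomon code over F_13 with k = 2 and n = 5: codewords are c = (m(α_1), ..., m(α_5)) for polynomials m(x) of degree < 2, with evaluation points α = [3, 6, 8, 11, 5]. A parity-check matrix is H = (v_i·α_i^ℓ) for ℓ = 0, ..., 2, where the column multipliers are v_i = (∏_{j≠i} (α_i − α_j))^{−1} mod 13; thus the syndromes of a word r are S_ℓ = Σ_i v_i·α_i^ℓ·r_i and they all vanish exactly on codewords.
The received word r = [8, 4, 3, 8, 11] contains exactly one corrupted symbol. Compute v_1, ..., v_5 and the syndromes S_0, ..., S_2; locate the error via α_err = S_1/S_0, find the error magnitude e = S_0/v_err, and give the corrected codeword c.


S = (8, 11, 7), error at position 1, error magnitude e = 9, c = [12, 4, 3, 8, 11].

Step 1: column multipliers v_i = (∏_{j≠i}(α_i − α_j))^{−1} mod 13.
  i = 1 (α = 3): (3−6)(3−8)(3−11)(3−5) = (−3)·(−5)·(−8)·(−2) = 240 ≡ 6, so v_1 = 6^{−1} = 11 (mod 13).
  i = 2 (α = 6): (6−3)(6−8)(6−11)(6−5) = 3·(−2)·(−5)·1 = 30 ≡ 4, so v_2 = 4^{−1} = 10 (mod 13).
  i = 3 (α = 8): (8−3)(8−6)(8−11)(8−5) = 5·2·(−3)·3 = −90 ≡ 1, so v_3 = 1^{−1} = 1 (mod 13).
  i = 4 (α = 11): (11−3)(11−6)(11−8)(11−5) = 8·5·3·6 = 720 ≡ 5, so v_4 = 5^{−1} = 8 (mod 13).
  i = 5 (α = 5): (5−3)(5−6)(5−8)(5−11) = 2·(−1)·(−3)·(−6) = −36 ≡ 3, so v_5 = 3^{−1} = 9 (mod 13).
  v = [11, 10, 1, 8, 9].
Step 2: syndromes of r = [8, 4, 3, 8, 11] (all sums mod 13).
  S_0 = Σ v_i r_i = 11·8 + 10·4 + 1·3 + 8·8 + 9·11 = 294 ≡ 8.
  S_1 = Σ v_i α_i r_i = 11·3·8 + 10·6·4 + 1·8·3 + 8·11·8 + 9·5·11 = 1727 ≡ 11.
  α_i^2 mod 13 = [9, 10, 12, 4, 12].
  S_2 = Σ v_i α_i^2 r_i = 11·9·8 + 10·10·4 + 1·12·3 + 8·4·8 + 9·12·11 = 2672 ≡ 7.
  S = (8, 11, 7) ≠ 0, so r is not a codeword (an error is present).
Step 3: locate the error. For a single error e at position i, S_ℓ = v_i·e·α_i^ℓ, so α_err = S_1/S_0.
  S_0^{−1} = 8^{−1} = 5 (mod 13), so α_err = 11·5 = 55 ≡ 3 = α_1. Error position i = 1.
  Consistency check: S_2/S_1 = 7·6 = 42 ≡ 3 = α_err ✓ (single-error assumption holds).
Step 4: error magnitude e = S_0/v_1 = S_0·∏_{j≠1}(α_1 − α_j) = 8·6 = 48 ≡ 9 (mod 13).
Step 5: correct position 1: c_1 = r_1 − e = 8 − 9 ≡ 12 (mod 13). Hence c = [12, 4, 3, 8, 11].
  Check: interpolating c through the α_i gives m(x) = 7 + 6·x (degree < 2) with m(α_i) = c_i for every i, so c is indeed a codeword.


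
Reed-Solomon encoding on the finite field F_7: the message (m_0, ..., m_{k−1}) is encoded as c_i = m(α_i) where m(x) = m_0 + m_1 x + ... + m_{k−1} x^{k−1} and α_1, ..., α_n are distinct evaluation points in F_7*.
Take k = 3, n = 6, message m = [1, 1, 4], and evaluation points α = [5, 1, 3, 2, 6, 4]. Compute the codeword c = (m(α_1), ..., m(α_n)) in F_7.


c = [1, 6, 5, 5, 4, 6]

Message polynomial: m(x) = 1 + 1·x + 4·x^2 (mod 7).
For each evaluation point α_i, compute m(α_i) mod 7:
  α_1 = 5: Horner steps 4 → 0 → 1, so m(5) = 1.
  α_2 = 1: Horner steps 4 → 5 → 6, so m(1) = 6.
  α_3 = 3: Horner steps 4 → 6 → 5, so m(3) = 5.
  α_4 = 2: Horner steps 4 → 2 → 5, so m(2) = 5.
  α_5 = 6: Horner steps 4 → 4 → 4, so m(6) = 4.
  α_6 = 4: Horner steps 4 → 3 → 6, so m(4) = 6.
Codeword c = [1, 6, 5, 5, 4, 6] ∈ F_7^6.


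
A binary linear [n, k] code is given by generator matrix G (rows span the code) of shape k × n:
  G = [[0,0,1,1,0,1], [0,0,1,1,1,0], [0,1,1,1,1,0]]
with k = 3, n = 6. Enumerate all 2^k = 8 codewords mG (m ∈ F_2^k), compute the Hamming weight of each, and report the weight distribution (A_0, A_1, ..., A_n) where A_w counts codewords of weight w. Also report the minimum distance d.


Weight distribution: A_0 = 1, A_1 = 1, A_2 = 1, A_3 = 3, A_4 = 2. Minimum distance d = 1.

Enumerate all 2^3 = 8 messages m ∈ F_2^3.
For each, compute codeword c = mG in F_2^6, then tally its weight.
  m = 000 → c = 000000, weight = 0.
  m = 100 → c = 001101, weight = 3.
  m = 010 → c = 001110, weight = 3.
  m = 110 → c = 000011, weight = 2.
  m = 001 → c = 011110, weight = 4.
  m = 101 → c = 010011, weight = 3.
  m = 011 → c = 010000, weight = 1.
  m = 111 → c = 011101, weight = 4.
Tally weights:
  weight 0: 1 codewords.
  weight 1: 1 codewords.
  weight 2: 1 codewords.
  weight 3: 3 codewords.
  weight 4: 2 codewords.
Minimum distance d = smallest w > 0 with A_w > 0 = 1.
Sanity: Σ A_w = 8 = 2^3 = 8 ✓.


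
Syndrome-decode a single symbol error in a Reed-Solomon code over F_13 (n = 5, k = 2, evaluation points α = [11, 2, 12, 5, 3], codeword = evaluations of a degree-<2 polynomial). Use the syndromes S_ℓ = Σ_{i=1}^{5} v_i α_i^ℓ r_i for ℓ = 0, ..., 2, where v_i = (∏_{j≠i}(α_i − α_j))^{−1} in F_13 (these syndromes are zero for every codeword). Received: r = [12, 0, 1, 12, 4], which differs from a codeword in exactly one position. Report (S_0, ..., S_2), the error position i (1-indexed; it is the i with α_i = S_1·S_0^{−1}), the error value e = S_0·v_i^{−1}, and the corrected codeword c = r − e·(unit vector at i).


S = (8, 10, 6), error at position 1, error magnitude e = 2, c = [10, 0, 1, 12, 4].

Step 1: column multipliers v_i = (∏_{j≠i}(α_i − α_j))^{−1} mod 13.
  i = 1 (α = 11): (11−2)(11−12)(11−5)(11−3) = 9·(−1)·6·8 = −432 ≡ 10, so v_1 = 10^{−1} = 4 (mod 13).
  i = 2 (α = 2): (2−11)(2−12)(2−5)(2−3) = (−9)·(−10)·(−3)·(−1) = 270 ≡ 10, so v_2 = 10^{−1} = 4 (mod 13).
  i = 3 (α = 12): (12−11)(12−2)(12−5)(12−3) = 1·10·7·9 = 630 ≡ 6, so v_3 = 6^{−1} = 11 (mod 13).
  i = 4 (α = 5): (5−11)(5−2)(5−12)(5−3) = (−6)·3·(−7)·2 = 252 ≡ 5, so v_4 = 5^{−1} = 8 (mod 13).
  i = 5 (α = 3): (3−11)(3−2)(3−12)(3−5) = (−8)·1·(−9)·(−2) = −144 ≡ 12, so v_5 = 12^{−1} = 12 (mod 13).
  v = [4, 4, 11, 8, 12].
Step 2: syndromes of r = [12, 0, 1, 12, 4] (all sums mod 13).
  S_0 = Σ v_i r_i = 4·12 + 4·0 + 11·1 + 8·12 + 12·4 = 203 ≡ 8.
  S_1 = Σ v_i α_i r_i = 4·11·12 + 4·2·0 + 11·12·1 + 8·5·12 + 12·3·4 = 1284 ≡ 10.
  α_i^2 mod 13 = [4, 4, 1, 12, 9].
  S_2 = Σ v_i α_i^2 r_i = 4·4·12 + 4·4·0 + 11·1·1 + 8·12·12 + 12·9·4 = 1787 ≡ 6.
  S = (8, 10, 6) ≠ 0, so r is not a codeword (an error is present).
Step 3: locate the error. For a single error e at position i, S_ℓ = v_i·e·α_i^ℓ, so α_err = S_1/S_0.
  S_0^{−1} = 8^{−1} = 5 (mod 13), so α_err = 10·5 = 50 ≡ 11 = α_1. Error position i = 1.
  Consistency check: S_2/S_1 = 6·4 = 24 ≡ 11 = α_err ✓ (single-error assumption holds).
Step 4: error magnitude e = S_0/v_1 = S_0·∏_{j≠1}(α_1 − α_j) = 8·10 = 80 ≡ 2 (mod 13).
Step 5: correct position 1: c_1 = r_1 − e = 12 − 2 ≡ 10 (mod 13). Hence c = [10, 0, 1, 12, 4].
  Check: interpolating c through the α_i gives m(x) = 5 + 4·x (degree < 2) with m(α_i) = c_i for every i, so c is indeed a codeword.


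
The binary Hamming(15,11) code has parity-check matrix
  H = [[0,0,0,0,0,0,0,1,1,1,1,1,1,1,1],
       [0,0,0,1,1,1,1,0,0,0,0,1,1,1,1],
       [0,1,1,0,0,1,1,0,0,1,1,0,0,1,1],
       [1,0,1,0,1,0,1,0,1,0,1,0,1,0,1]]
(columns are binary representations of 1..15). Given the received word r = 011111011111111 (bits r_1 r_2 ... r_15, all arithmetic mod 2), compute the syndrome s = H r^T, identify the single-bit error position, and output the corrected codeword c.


s = (0, 1, 1, 0)^T, error position = 6, corrected codeword c = 011110011111111

Compute s = H r^T mod 2 one row at a time:
  s_1 = 1 + 1 + 1 + 1 + 1 + 1 + 1 + 1 = 8 ≡ 0 (mod 2).
  s_2 = 1 + 1 + 1 + 0 + 1 + 1 + 1 + 1 = 7 ≡ 1 (mod 2).
  s_3 = 1 + 1 + 1 + 0 + 1 + 1 + 1 + 1 = 7 ≡ 1 (mod 2).
  s_4 = 0 + 1 + 1 + 0 + 1 + 1 + 1 + 1 = 6 ≡ 0 (mod 2).
s = (0, 1, 1, 0)^T — this equals column 6 of H (binary 0110), so error is at position 6.
Correct: flip bit 6 of r = 011111011111111 to get c = 011110011111111.


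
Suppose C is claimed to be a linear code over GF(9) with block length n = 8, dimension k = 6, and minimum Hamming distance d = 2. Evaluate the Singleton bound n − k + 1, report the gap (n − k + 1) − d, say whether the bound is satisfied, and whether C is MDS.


Singleton RHS = n − k + 1 = 3, slack = 1, bound satisfied, not MDS.

Singleton bound: d ≤ n − k + 1.
Here n = 8, k = 6, so n − k + 1 = 3.
Given d = 2, check d ≤ 3: YES.
Slack = (n − k + 1) − d = 1.
The code is NOT MDS (slack = 1 > 0).
Description: the claimed parameters are [8, 6, 2]_9; such a code would be non-MDS.


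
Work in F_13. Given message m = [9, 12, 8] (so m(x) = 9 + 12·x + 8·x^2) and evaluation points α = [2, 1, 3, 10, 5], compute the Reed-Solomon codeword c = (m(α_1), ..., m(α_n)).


c = [0, 3, 0, 6, 9]

Message polynomial: m(x) = 9 + 12·x + 8·x^2 (mod 13).
For each evaluation point α_i, compute m(α_i) mod 13:
  α_1 = 2: Horner steps 8 → 2 → 0, so m(2) = 0.
  α_2 = 1: Horner steps 8 → 7 → 3, so m(1) = 3.
  α_3 = 3: Horner steps 8 → 10 → 0, so m(3) = 0.
  α_4 = 10: Horner steps 8 → 1 → 6, so m(10) = 6.
  α_5 = 5: Horner steps 8 → 0 → 9, so m(5) = 9.
Codeword c = [0, 3, 0, 6, 9] ∈ F_13^5.


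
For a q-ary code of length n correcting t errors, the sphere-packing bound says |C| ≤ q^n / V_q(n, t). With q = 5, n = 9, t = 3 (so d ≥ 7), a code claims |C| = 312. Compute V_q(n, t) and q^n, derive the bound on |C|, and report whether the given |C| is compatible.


V_q(n, t) = 5989, q^n = 1953125, Hamming bound = 326, |C| = 312 ≤ bound (satisfied).

Step 1: Compute V_q(n, t) = Σ_{j=0}^3 C(n, j) (q−1)^j.
  j = 0: C(9,0)·(4)^0 = 1·1 = 1.
  j = 1: C(9,1)·(4)^1 = 9·4 = 36.
  j = 2: C(9,2)·(4)^2 = 36·16 = 576.
  j = 3: C(9,3)·(4)^3 = 84·64 = 5376.
  V_q(n, t) = 1 + 36 + 576 + 5376 = 5989.
Step 2: q^n = 5^9 = 1953125.
Step 3: Hamming bound ⌊q^n / V_q(n,t)⌋ = ⌊1953125/5989⌋ = 326.
Step 4: Compare |C| = 312 to 326: satisfied.
The claimed |C| lies below the Hamming bound.


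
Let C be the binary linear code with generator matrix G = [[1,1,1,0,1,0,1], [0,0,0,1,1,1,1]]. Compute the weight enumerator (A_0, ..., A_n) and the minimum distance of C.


Weight distribution: A_0 = 1, A_4 = 1, A_5 = 2. Minimum distance d = 4.

Enumerate all 2^2 = 4 messages m ∈ F_2^2.
For each, compute codeword c = mG in F_2^7, then tally its weight.
  m = 00 → c = 0000000, weight = 0.
  m = 10 → c = 1110101, weight = 5.
  m = 01 → c = 0001111, weight = 4.
  m = 11 → c = 1111010, weight = 5.
Tally weights:
  weight 0: 1 codewords.
  weight 4: 1 codewords.
  weight 5: 2 codewords.
Minimum distance d = smallest w > 0 with A_w > 0 = 4.
Sanity: Σ A_w = 4 = 2^2 = 4 ✓.


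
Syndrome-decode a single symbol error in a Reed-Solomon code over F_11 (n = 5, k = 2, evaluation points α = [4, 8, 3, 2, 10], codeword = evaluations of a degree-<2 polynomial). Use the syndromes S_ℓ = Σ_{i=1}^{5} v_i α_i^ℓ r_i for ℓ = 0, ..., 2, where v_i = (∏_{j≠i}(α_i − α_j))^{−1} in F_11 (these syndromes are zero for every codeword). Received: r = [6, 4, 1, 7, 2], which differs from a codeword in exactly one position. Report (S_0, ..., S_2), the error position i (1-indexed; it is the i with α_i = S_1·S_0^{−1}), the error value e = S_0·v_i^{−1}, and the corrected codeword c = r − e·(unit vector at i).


S = (10, 1, 10), error at position 5, error magnitude e = 10, c = [6, 4, 1, 7, 3].

Step 1: column multipliers v_i = (∏_{j≠i}(α_i − α_j))^{−1} mod 11.
  i = 1 (α = 4): (4−8)(4−3)(4−2)(4−10) = (−4)·1·2·(−6) = 48 ≡ 4, so v_1 = 4^{−1} = 3 (mod 11).
  i = 2 (α = 8): (8−4)(8−3)(8−2)(8−10) = 4·5·6·(−2) = −240 ≡ 2, so v_2 = 2^{−1} = 6 (mod 11).
  i = 3 (α = 3): (3−4)(3−8)(3−2)(3−10) = (−1)·(−5)·1·(−7) = −35 ≡ 9, so v_3 = 9^{−1} = 5 (mod 11).
  i = 4 (α = 2): (2−4)(2−8)(2−3)(2−10) = (−2)·(−6)·(−1)·(−8) = 96 ≡ 8, so v_4 = 8^{−1} = 7 (mod 11).
  i = 5 (α = 10): (10−4)(10−8)(10−3)(10−2) = 6·2·7·8 = 672 ≡ 1, so v_5 = 1^{−1} = 1 (mod 11).
  v = [3, 6, 5, 7, 1].
Step 2: syndromes of r = [6, 4, 1, 7, 2] (all sums mod 11).
  S_0 = Σ v_i r_i = 3·6 + 6·4 + 5·1 + 7·7 + 1·2 = 98 ≡ 10.
  S_1 = Σ v_i α_i r_i = 3·4·6 + 6·8·4 + 5·3·1 + 7·2·7 + 1·10·2 = 397 ≡ 1.
  α_i^2 mod 11 = [5, 9, 9, 4, 1].
  S_2 = Σ v_i α_i^2 r_i = 3·5·6 + 6·9·4 + 5·9·1 + 7·4·7 + 1·1·2 = 549 ≡ 10.
  S = (10, 1, 10) ≠ 0, so r is not a codeword (an error is present).
Step 3: locate the error. For a single error e at position i, S_ℓ = v_i·e·α_i^ℓ, so α_err = S_1/S_0.
  S_0^{−1} = 10^{−1} = 10 (mod 11), so α_err = 1·10 = 10 ≡ 10 = α_5. Error position i = 5.
  Consistency check: S_2/S_1 = 10·1 = 10 ≡ 10 = α_err ✓ (single-error assumption holds).
Step 4: error magnitude e = S_0/v_5 = S_0·∏_{j≠5}(α_5 − α_j) = 10·1 = 10 ≡ 10 (mod 11).
Step 5: correct position 5: c_5 = r_5 − e = 2 − 10 ≡ 3 (mod 11). Hence c = [6, 4, 1, 7, 3].
  Check: interpolating c through the α_i gives m(x) = 8 + 5·x (degree < 2) with m(α_i) = c_i for every i, so c is indeed a codeword.


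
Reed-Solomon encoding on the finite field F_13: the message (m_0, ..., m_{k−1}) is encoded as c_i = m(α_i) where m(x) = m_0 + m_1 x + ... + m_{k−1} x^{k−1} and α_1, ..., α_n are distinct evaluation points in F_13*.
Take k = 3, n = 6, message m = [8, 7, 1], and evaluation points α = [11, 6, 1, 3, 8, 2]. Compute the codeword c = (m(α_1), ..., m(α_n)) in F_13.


c = [11, 8, 3, 12, 11, 0]

Message polynomial: m(x) = 8 + 7·x + 1·x^2 (mod 13).
For each evaluation point α_i, compute m(α_i) mod 13:
  α_1 = 11: Horner steps 1 → 5 → 11, so m(11) = 11.
  α_2 = 6: Horner steps 1 → 0 → 8, so m(6) = 8.
  α_3 = 1: Horner steps 1 → 8 → 3, so m(1) = 3.
  α_4 = 3: Horner steps 1 → 10 → 12, so m(3) = 12.
  α_5 = 8: Horner steps 1 → 2 → 11, so m(8) = 11.
  α_6 = 2: Horner steps 1 → 9 → 0, so m(2) = 0.
Codeword c = [11, 8, 3, 12, 11, 0] ∈ F_13^6.


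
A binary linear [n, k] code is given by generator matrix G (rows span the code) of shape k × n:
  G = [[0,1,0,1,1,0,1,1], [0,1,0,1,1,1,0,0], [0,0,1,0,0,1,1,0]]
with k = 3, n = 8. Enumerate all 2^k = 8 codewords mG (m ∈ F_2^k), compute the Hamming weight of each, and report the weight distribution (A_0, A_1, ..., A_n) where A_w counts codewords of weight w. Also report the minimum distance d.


Weight distribution: A_0 = 1, A_2 = 1, A_3 = 2, A_4 = 1, A_5 = 2, A_6 = 1. Minimum distance d = 2.

Enumerate all 2^3 = 8 messages m ∈ F_2^3.
For each, compute codeword c = mG in F_2^8, then tally its weight.
  m = 000 → c = 00000000, weight = 0.
  m = 100 → c = 01011011, weight = 5.
  m = 010 → c = 01011100, weight = 4.
  m = 110 → c = 00000111, weight = 3.
  m = 001 → c = 00100110, weight = 3.
  m = 101 → c = 01111101, weight = 6.
  m = 011 → c = 01111010, weight = 5.
  m = 111 → c = 00100001, weight = 2.
Tally weights:
  weight 0: 1 codewords.
  weight 2: 1 codewords.
  weight 3: 2 codewords.
  weight 4: 1 codewords.
  weight 5: 2 codewords.
  weight 6: 1 codewords.
Minimum distance d = smallest w > 0 with A_w > 0 = 2.
Sanity: Σ A_w = 8 = 2^3 = 8 ✓.


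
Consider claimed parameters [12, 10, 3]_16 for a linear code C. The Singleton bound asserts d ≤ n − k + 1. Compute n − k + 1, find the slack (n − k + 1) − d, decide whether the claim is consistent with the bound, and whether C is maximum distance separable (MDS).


Singleton RHS = n − k + 1 = 3, slack = 0, bound satisfied, MDS.

Singleton bound: d ≤ n − k + 1.
Here n = 12, k = 10, so n − k + 1 = 3.
Given d = 3, check d ≤ 3: YES.
Slack = (n − k + 1) − d = 0.
The code is MDS (slack = 0).
Description: the claimed parameters are [12, 10, 3]_16; such a code would be MDS (meets Singleton bound).


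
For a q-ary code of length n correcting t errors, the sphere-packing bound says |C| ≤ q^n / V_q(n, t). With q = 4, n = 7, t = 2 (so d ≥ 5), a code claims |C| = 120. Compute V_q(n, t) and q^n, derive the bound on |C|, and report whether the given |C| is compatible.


V_q(n, t) = 211, q^n = 16384, Hamming bound = 77, |C| = 120 > bound (violated).

Step 1: Compute V_q(n, t) = Σ_{j=0}^2 C(n, j) (q−1)^j.
  j = 0: C(7,0)·(3)^0 = 1·1 = 1.
  j = 1: C(7,1)·(3)^1 = 7·3 = 21.
  j = 2: C(7,2)·(3)^2 = 21·9 = 189.
  V_q(n, t) = 1 + 21 + 189 = 211.
Step 2: q^n = 4^7 = 16384.
Step 3: Hamming bound ⌊q^n / V_q(n,t)⌋ = ⌊16384/211⌋ = 77.
Step 4: Compare |C| = 120 to 77: violated.
The claimed |C| lies above the Hamming bound, so no 4-ary code of length 7 with d ≥ 5 can have 120 codewords.


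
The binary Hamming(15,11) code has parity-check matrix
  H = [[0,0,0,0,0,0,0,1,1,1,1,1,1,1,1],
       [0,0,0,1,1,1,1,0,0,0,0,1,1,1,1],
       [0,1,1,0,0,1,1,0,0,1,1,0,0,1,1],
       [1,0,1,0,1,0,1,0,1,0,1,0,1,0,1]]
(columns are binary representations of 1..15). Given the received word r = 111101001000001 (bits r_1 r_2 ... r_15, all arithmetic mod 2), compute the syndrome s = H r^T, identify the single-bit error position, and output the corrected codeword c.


s = (0, 1, 0, 0)^T, error position = 4, corrected codeword c = 111001001000001

Compute s = H r^T mod 2 one row at a time:
  s_1 = 0 + 1 + 0 + 0 + 0 + 0 + 0 + 1 = 2 ≡ 0 (mod 2).
  s_2 = 1 + 0 + 1 + 0 + 0 + 0 + 0 + 1 = 3 ≡ 1 (mod 2).
  s_3 = 1 + 1 + 1 + 0 + 0 + 0 + 0 + 1 = 4 ≡ 0 (mod 2).
  s_4 = 1 + 1 + 0 + 0 + 1 + 0 + 0 + 1 = 4 ≡ 0 (mod 2).
s = (0, 1, 0, 0)^T — this equals column 4 of H (binary 0100), so error is at position 4.
Correct: flip bit 4 of r = 111101001000001 to get c = 111001001000001.


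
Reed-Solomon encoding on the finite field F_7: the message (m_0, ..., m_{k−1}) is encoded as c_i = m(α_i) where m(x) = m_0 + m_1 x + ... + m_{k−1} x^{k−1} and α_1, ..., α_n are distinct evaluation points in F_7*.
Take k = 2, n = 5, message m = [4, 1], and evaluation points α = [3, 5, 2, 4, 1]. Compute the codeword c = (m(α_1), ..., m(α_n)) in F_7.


c = [0, 2, 6, 1, 5]

Message polynomial: m(x) = 4 + 1·x (mod 7).
For each evaluation point α_i, compute m(α_i) mod 7:
  α_1 = 3: Horner steps 1 → 0, so m(3) = 0.
  α_2 = 5: Horner steps 1 → 2, so m(5) = 2.
  α_3 = 2: Horner steps 1 → 6, so m(2) = 6.
  α_4 = 4: Horner steps 1 → 1, so m(4) = 1.
  α_5 = 1: Horner steps 1 → 5, so m(1) = 5.
Codeword c = [0, 2, 6, 1, 5] ∈ F_7^5.


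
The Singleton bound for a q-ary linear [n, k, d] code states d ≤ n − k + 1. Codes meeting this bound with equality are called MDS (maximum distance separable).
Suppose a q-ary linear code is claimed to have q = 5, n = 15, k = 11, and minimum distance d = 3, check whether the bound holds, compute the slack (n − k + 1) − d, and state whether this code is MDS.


Singleton RHS = n − k + 1 = 5, slack = 2, bound satisfied, not MDS.

Singleton bound: d ≤ n − k + 1.
Here n = 15, k = 11, so n − k + 1 = 5.
Given d = 3, check d ≤ 5: YES.
Slack = (n − k + 1) − d = 2.
The code is NOT MDS (slack = 2 > 0).
Description: the claimed parameters are [15, 11, 3]_5; such a code would be non-MDS.


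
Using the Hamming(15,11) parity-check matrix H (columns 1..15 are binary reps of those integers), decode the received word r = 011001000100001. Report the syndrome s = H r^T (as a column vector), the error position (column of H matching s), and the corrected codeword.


s = (0, 0, 1, 0)^T, error position = 2, corrected codeword c = 001001000100001

Compute s = H r^T mod 2 one row at a time:
  s_1 = 0 + 0 + 1 + 0 + 0 + 0 + 0 + 1 = 2 ≡ 0 (mod 2).
  s_2 = 0 + 0 + 1 + 0 + 0 + 0 + 0 + 1 = 2 ≡ 0 (mod 2).
  s_3 = 1 + 1 + 1 + 0 + 1 + 0 + 0 + 1 = 5 ≡ 1 (mod 2).
  s_4 = 0 + 1 + 0 + 0 + 0 + 0 + 0 + 1 = 2 ≡ 0 (mod 2).
s = (0, 0, 1, 0)^T — this equals column 2 of H (binary 0010), so error is at position 2.
Correct: flip bit 2 of r = 011001000100001 to get c = 001001000100001.


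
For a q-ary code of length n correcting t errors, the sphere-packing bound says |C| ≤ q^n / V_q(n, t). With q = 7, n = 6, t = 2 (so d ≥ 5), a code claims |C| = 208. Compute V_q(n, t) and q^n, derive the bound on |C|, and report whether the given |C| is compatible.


V_q(n, t) = 577, q^n = 117649, Hamming bound = 203, |C| = 208 > bound (violated).

Step 1: Compute V_q(n, t) = Σ_{j=0}^2 C(n, j) (q−1)^j.
  j = 0: C(6,0)·(6)^0 = 1·1 = 1.
  j = 1: C(6,1)·(6)^1 = 6·6 = 36.
  j = 2: C(6,2)·(6)^2 = 15·36 = 540.
  V_q(n, t) = 1 + 36 + 540 = 577.
Step 2: q^n = 7^6 = 117649.
Step 3: Hamming bound ⌊q^n / V_q(n,t)⌋ = ⌊117649/577⌋ = 203.
Step 4: Compare |C| = 208 to 203: violated.
The claimed |C| lies above the Hamming bound, so no 7-ary code of length 6 with d ≥ 5 can have 208 codewords.


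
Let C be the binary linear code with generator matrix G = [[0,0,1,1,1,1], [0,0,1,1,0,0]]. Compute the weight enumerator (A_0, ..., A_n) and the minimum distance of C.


Weight distribution: A_0 = 1, A_2 = 2, A_4 = 1. Minimum distance d = 2.

Enumerate all 2^2 = 4 messages m ∈ F_2^2.
For each, compute codeword c = mG in F_2^6, then tally its weight.
  m = 00 → c = 000000, weight = 0.
  m = 10 → c = 001111, weight = 4.
  m = 01 → c = 001100, weight = 2.
  m = 11 → c = 000011, weight = 2.
Tally weights:
  weight 0: 1 codewords.
  weight 2: 2 codewords.
  weight 4: 1 codewords.
Minimum distance d = smallest w > 0 with A_w > 0 = 2.
Sanity: Σ A_w = 4 = 2^2 = 4 ✓.


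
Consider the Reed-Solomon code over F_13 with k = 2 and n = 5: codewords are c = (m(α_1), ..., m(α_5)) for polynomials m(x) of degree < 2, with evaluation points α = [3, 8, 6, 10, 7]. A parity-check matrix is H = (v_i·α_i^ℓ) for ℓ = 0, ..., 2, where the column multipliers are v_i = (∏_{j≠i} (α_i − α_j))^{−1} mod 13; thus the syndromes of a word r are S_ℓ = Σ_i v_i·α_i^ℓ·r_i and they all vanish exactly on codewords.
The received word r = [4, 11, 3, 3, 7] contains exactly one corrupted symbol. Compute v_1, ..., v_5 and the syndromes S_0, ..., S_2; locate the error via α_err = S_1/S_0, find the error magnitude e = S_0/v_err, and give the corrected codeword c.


S = (3, 4, 1), error at position 4, error magnitude e = 10, c = [4, 11, 3, 6, 7].

Step 1: column multipliers v_i = (∏_{j≠i}(α_i − α_j))^{−1} mod 13.
  i = 1 (α = 3): (3−8)(3−6)(3−10)(3−7) = (−5)·(−3)·(−7)·(−4) = 420 ≡ 4, so v_1 = 4^{−1} = 10 (mod 13).
  i = 2 (α = 8): (8−3)(8−6)(8−10)(8−7) = 5·2·(−2)·1 = −20 ≡ 6, so v_2 = 6^{−1} = 11 (mod 13).
  i = 3 (α = 6): (6−3)(6−8)(6−10)(6−7) = 3·(−2)·(−4)·(−1) = −24 ≡ 2, so v_3 = 2^{−1} = 7 (mod 13).
  i = 4 (α = 10): (10−3)(10−8)(10−6)(10−7) = 7·2·4·3 = 168 ≡ 12, so v_4 = 12^{−1} = 12 (mod 13).
  i = 5 (α = 7): (7−3)(7−8)(7−6)(7−10) = 4·(−1)·1·(−3) = 12 ≡ 12, so v_5 = 12^{−1} = 12 (mod 13).
  v = [10, 11, 7, 12, 12].
Step 2: syndromes of r = [4, 11, 3, 3, 7] (all sums mod 13).
  S_0 = Σ v_i r_i = 10·4 + 11·11 + 7·3 + 12·3 + 12·7 = 302 ≡ 3.
  S_1 = Σ v_i α_i r_i = 10·3·4 + 11·8·11 + 7·6·3 + 12·10·3 + 12·7·7 = 2162 ≡ 4.
  α_i^2 mod 13 = [9, 12, 10, 9, 10].
  S_2 = Σ v_i α_i^2 r_i = 10·9·4 + 11·12·11 + 7·10·3 + 12·9·3 + 12·10·7 = 3186 ≡ 1.
  S = (3, 4, 1) ≠ 0, so r is not a codeword (an error is present).
Step 3: locate the error. For a single error e at position i, S_ℓ = v_i·e·α_i^ℓ, so α_err = S_1/S_0.
  S_0^{−1} = 3^{−1} = 9 (mod 13), so α_err = 4·9 = 36 ≡ 10 = α_4. Error position i = 4.
  Consistency check: S_2/S_1 = 1·10 = 10 ≡ 10 = α_err ✓ (single-error assumption holds).
Step 4: error magnitude e = S_0/v_4 = S_0·∏_{j≠4}(α_4 − α_j) = 3·12 = 36 ≡ 10 (mod 13).
Step 5: correct position 4: c_4 = r_4 − e = 3 − 10 ≡ 6 (mod 13). Hence c = [4, 11, 3, 6, 7].
  Check: interpolating c through the α_i gives m(x) = 5 + 4·x (degree < 2) with m(α_i) = c_i for every i, so c is indeed a codeword.


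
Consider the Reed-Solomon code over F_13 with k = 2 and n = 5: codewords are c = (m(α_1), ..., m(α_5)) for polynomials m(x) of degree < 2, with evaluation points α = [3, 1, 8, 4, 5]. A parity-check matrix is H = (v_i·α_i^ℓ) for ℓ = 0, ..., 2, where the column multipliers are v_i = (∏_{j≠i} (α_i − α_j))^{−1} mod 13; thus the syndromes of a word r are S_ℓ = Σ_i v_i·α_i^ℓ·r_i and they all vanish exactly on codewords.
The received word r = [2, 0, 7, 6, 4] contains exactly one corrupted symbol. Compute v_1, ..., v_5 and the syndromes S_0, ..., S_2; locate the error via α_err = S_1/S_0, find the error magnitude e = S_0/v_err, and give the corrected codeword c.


S = (10, 1, 4), error at position 4, error magnitude e = 3, c = [2, 0, 7, 3, 4].

Step 1: column multipliers v_i = (∏_{j≠i}(α_i − α_j))^{−1} mod 13.
  i = 1 (α = 3): (3−1)(3−8)(3−4)(3−5) = 2·(−5)·(−1)·(−2) = −20 ≡ 6, so v_1 = 6^{−1} = 11 (mod 13).
  i = 2 (α = 1): (1−3)(1−8)(1−4)(1−5) = (−2)·(−7)·(−3)·(−4) = 168 ≡ 12, so v_2 = 12^{−1} = 12 (mod 13).
  i = 3 (α = 8): (8−3)(8−1)(8−4)(8−5) = 5·7·4·3 = 420 ≡ 4, so v_3 = 4^{−1} = 10 (mod 13).
  i = 4 (α = 4): (4−3)(4−1)(4−8)(4−5) = 1·3·(−4)·(−1) = 12 ≡ 12, so v_4 = 12^{−1} = 12 (mod 13).
  i = 5 (α = 5): (5−3)(5−1)(5−8)(5−4) = 2·4·(−3)·1 = −24 ≡ 2, so v_5 = 2^{−1} = 7 (mod 13).
  v = [11, 12, 10, 12, 7].
Step 2: syndromes of r = [2, 0, 7, 6, 4] (all sums mod 13).
  S_0 = Σ v_i r_i = 11·2 + 12·0 + 10·7 + 12·6 + 7·4 = 192 ≡ 10.
  S_1 = Σ v_i α_i r_i = 11·3·2 + 12·1·0 + 10·8·7 + 12·4·6 + 7·5·4 = 1054 ≡ 1.
  α_i^2 mod 13 = [9, 1, 12, 3, 12].
  S_2 = Σ v_i α_i^2 r_i = 11·9·2 + 12·1·0 + 10·12·7 + 12·3·6 + 7·12·4 = 1590 ≡ 4.
  S = (10, 1, 4) ≠ 0, so r is not a codeword (an error is present).
Step 3: locate the error. For a single error e at position i, S_ℓ = v_i·e·α_i^ℓ, so α_err = S_1/S_0.
  S_0^{−1} = 10^{−1} = 4 (mod 13), so α_err = 1·4 = 4 ≡ 4 = α_4. Error position i = 4.
  Consistency check: S_2/S_1 = 4·1 = 4 ≡ 4 = α_err ✓ (single-error assumption holds).
Step 4: error magnitude e = S_0/v_4 = S_0·∏_{j≠4}(α_4 − α_j) = 10·12 = 120 ≡ 3 (mod 13).
Step 5: correct position 4: c_4 = r_4 − e = 6 − 3 ≡ 3 (mod 13). Hence c = [2, 0, 7, 3, 4].
  Check: interpolating c through the α_i gives m(x) = 12 + 1·x (degree < 2) with m(α_i) = c_i for every i, so c is indeed a codeword.
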